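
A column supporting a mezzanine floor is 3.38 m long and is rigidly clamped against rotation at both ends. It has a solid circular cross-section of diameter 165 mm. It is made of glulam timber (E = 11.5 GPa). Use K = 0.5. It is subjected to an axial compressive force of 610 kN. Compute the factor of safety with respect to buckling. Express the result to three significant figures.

n ≈ 2.37

I = πd⁴/64 = π×165⁴/64 = 3.638×10^7 mm⁴
I = 3.638×10^7 mm⁴ = 3.638×10^-5 m⁴
Effective length L_e = K·L = 0.5 × 3.38 = 1.690 m
P_cr = π²EI / L_e² = π² × 11.5×10⁹ × 3.638×10^-5 / 1.690² = 1.446×10^6 N
Factor of safety n = P_cr / P = 1445.9 / 610 = 2.37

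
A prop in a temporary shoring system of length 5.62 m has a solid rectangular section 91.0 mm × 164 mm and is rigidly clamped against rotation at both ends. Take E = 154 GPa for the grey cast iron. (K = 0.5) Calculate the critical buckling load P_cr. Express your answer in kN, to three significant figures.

Buckling occurs about the weak axis: I_min = h·b³/12 with b = 91.0 mm (the shorter side).
I_min = 164×91.0³/12 = 1.030×10^7 mm⁴
I = 1.030×10^7 mm⁴ = 1.030×10^-5 m⁴
Effective length L_e = K·L = 0.5 × 5.62 = 2.810 m
P_cr = π²EI / L_e² = π² × 154×10⁹ × 1.030×10^-5 / 2.810² = 1.982×10^6 N

P_cr ≈ 1980 kN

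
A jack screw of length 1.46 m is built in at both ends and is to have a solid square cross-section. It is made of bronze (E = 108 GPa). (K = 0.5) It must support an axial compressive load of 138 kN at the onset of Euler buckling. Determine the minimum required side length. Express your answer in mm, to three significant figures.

L_e = K·L = 0.5 × 1.46 = 0.7300 m
Required I = P_cr·L_e²/(π²E) = 1.380×10^5 × 0.7300² / (π² × 1.08×10^11) = 6.899×10^-8 m⁴
I_req = 6.899×10^4 mm⁴
Solid square: I = a⁴/12  ⇒  a = (12I)^(1/4) = (12×6.899×10^4)^(1/4) = 30.2 mm

a ≈ 30.2 mm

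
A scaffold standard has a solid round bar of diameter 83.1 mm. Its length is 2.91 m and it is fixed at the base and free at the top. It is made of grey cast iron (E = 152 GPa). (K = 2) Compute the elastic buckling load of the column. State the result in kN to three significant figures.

I = πd⁴/64 = π×83.1⁴/64 = 2.341×10^6 mm⁴
I = 2.341×10^6 mm⁴ = 2.341×10^-6 m⁴
Effective length L_e = K·L = 2 × 2.91 = 5.820 m
P_cr = π²EI / L_e² = π² × 152×10⁹ × 2.341×10^-6 / 5.820² = 1.037×10^5 N

P_cr ≈ 104 kN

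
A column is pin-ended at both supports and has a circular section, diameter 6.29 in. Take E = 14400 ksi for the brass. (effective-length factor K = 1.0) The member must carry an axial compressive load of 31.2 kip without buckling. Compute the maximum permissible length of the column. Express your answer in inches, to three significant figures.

L_max ≈ 592 in

I = πd⁴/64 = π×6.29⁴/64 = 76.84 in⁴
At the buckling limit P_cr = P = 3.120×10^4 lb
From P_cr = π²EI/(K·L)²:  L = (1/K)·√(π²EI/P_cr) = (1/1)·√(π²×1.44×10^7×76.84/3.120×10^4)
L = 592 in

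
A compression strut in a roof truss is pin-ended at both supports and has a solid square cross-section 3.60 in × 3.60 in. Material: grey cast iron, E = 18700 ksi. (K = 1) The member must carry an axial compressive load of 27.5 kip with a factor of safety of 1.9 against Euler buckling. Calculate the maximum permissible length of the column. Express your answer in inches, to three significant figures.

I = a⁴/12 = 3.60⁴/12 = 14.00 in⁴
Required critical load P_cr = n·P = 1.9 × 27.5 = 52.25 kip = 5.225×10^4 lb
From P_cr = π²EI/(K·L)²:  L = (1/K)·√(π²EI/P_cr) = (1/1)·√(π²×1.87×10^7×14.00/5.225×10^4)
L = 222 in

L_max ≈ 222 in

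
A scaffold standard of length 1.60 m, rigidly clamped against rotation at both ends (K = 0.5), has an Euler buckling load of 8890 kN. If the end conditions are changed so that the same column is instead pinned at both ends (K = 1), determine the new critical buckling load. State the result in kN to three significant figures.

P_cr ∝ 1/K², so P_cr,new = P_cr,old × (K_old/K_new)² = 8890 × (0.5/1)²
= 8890 × 0.2500 = 2220 kN

P_cr ≈ 2220 kN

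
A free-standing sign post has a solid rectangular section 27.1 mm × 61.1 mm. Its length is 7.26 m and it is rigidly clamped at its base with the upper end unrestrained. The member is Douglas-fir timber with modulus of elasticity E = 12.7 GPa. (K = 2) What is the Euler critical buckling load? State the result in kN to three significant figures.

Buckling occurs about the weak axis: I_min = h·b³/12 with b = 27.1 mm (the shorter side).
I_min = 61.1×27.1³/12 = 1.013×10^5 mm⁴
I = 1.013×10^5 mm⁴ = 1.013×10^-7 m⁴
Effective length L_e = K·L = 2 × 7.26 = 14.52 m
P_cr = π²EI / L_e² = π² × 12.7×10⁹ × 1.013×10^-7 / 14.52² = 60.25 N

P_cr ≈ 0.0602 kN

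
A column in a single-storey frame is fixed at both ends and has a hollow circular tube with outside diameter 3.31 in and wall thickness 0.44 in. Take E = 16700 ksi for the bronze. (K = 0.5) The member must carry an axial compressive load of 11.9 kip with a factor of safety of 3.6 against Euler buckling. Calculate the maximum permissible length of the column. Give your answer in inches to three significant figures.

Inner diameter d_i = 3.31 − 2×0.44 = 2.430 in
I = π(d_o⁴ − d_i⁴)/64 = π(3.31⁴ − 2.430⁴)/64 = 4.181 in⁴
Required critical load P_cr = n·P = 3.6 × 11.9 = 42.84 kip = 4.284×10^4 lb
From P_cr = π²EI/(K·L)²:  L = (1/K)·√(π²EI/P_cr) = (1/0.5)·√(π²×1.67×10^7×4.181/4.284×10^4)
L = 254 in

L_max ≈ 254 in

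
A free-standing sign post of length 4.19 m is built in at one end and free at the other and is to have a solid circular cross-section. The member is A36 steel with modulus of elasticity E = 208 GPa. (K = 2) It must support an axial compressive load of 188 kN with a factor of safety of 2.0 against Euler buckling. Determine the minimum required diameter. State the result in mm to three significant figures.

Required P_cr = n·P = 2.0 × 188 = 376.0 kN
L_e = K·L = 2 × 4.19 = 8.380 m
Required I = P_cr·L_e²/(π²E) = 3.760×10^5 × 8.380² / (π² × 2.08×10^11) = 1.286×10^-5 m⁴
I_req = 1.286×10^7 mm⁴
Solid circle: I = πd⁴/64  ⇒  d = (64I/π)^(1/4) = (64×1.286×10^7/π)^(1/4) = 127 mm

d ≈ 127 mm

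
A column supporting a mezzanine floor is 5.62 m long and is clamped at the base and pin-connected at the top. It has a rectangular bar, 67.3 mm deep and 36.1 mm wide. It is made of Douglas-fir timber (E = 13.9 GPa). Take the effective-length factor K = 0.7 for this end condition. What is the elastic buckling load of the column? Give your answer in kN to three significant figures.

P_cr ≈ 2.34 kN

Buckling occurs about the weak axis: I_min = h·b³/12 with b = 36.1 mm (the shorter side).
I_min = 67.3×36.1³/12 = 2.638×10^5 mm⁴
I = 2.638×10^5 mm⁴ = 2.638×10^-7 m⁴
Effective length L_e = K·L = 0.7 × 5.62 = 3.934 m
P_cr = π²EI / L_e² = π² × 13.9×10⁹ × 2.638×10^-7 / 3.934² = 2.339×10^3 N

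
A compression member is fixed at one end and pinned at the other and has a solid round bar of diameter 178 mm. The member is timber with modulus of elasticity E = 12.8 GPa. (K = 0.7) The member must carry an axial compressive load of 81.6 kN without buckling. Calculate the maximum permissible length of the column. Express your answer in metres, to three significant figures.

I = πd⁴/64 = π×178⁴/64 = 4.928×10^7 mm⁴
I = 4.928×10^-5 m⁴
At the buckling limit P_cr = P = 8.160×10^4 N
From P_cr = π²EI/(K·L)²:  L = (1/K)·√(π²EI/P_cr) = (1/0.7)·√(π²×1.28×10^10×4.928×10^-5/8.160×10^4)
L = 12.5 m

L_max ≈ 12.5 m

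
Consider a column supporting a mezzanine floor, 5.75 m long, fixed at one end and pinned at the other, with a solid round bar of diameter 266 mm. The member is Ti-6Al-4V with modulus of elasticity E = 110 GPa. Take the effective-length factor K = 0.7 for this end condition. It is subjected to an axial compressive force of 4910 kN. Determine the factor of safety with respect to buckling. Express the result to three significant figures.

n ≈ 3.35

I = πd⁴/64 = π×266⁴/64 = 2.458×10^8 mm⁴
I = 2.458×10^8 mm⁴ = 2.458×10^-4 m⁴
Effective length L_e = K·L = 0.7 × 5.75 = 4.025 m
P_cr = π²EI / L_e² = π² × 110×10⁹ × 2.458×10^-4 / 4.025² = 1.647×10^7 N
Factor of safety n = P_cr / P = 16469 / 4910 = 3.35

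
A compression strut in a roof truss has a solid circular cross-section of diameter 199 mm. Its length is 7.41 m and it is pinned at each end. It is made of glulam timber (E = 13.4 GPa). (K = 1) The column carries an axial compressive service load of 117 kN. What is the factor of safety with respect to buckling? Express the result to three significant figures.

n ≈ 1.58

I = πd⁴/64 = π×199⁴/64 = 7.698×10^7 mm⁴
I = 7.698×10^7 mm⁴ = 7.698×10^-5 m⁴
Effective length L_e = K·L = 1 × 7.41 = 7.410 m
P_cr = π²EI / L_e² = π² × 13.4×10⁹ × 7.698×10^-5 / 7.410² = 1.854×10^5 N
Factor of safety n = P_cr / P = 185.42 / 117 = 1.58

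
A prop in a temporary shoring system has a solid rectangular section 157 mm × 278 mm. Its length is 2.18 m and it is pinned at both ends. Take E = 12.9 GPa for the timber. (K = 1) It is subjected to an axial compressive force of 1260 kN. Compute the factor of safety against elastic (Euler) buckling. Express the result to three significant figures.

Buckling occurs about the weak axis: I_min = h·b³/12 with b = 157 mm (the shorter side).
I_min = 278×157³/12 = 8.965×10^7 mm⁴
I = 8.965×10^7 mm⁴ = 8.965×10^-5 m⁴
Effective length L_e = K·L = 1 × 2.18 = 2.180 m
P_cr = π²EI / L_e² = π² × 12.9×10⁹ × 8.965×10^-5 / 2.180² = 2.402×10^6 N
Factor of safety n = P_cr / P = 2401.8 / 1260 = 1.91

n ≈ 1.91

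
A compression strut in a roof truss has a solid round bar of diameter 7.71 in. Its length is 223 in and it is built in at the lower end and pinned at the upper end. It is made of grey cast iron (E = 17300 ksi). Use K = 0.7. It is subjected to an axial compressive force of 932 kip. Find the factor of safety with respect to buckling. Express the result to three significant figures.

n ≈ 1.30

I = πd⁴/64 = π×7.71⁴/64 = 173.5 in⁴
Effective length L_e = K·L = 0.7 × 223 = 156.1 in
P_cr = π²EI / L_e² = π² × 17300×10³ × 173.5 / 156.1² = 1.215×10^6 lb
Factor of safety n = P_cr / P = 1215.4 / 932 = 1.30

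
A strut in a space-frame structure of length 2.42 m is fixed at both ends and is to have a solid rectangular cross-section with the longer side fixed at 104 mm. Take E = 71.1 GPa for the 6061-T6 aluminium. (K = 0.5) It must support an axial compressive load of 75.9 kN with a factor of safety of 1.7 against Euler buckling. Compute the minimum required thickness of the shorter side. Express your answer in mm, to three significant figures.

Required P_cr = n·P = 1.7 × 75.9 = 129.0 kN
L_e = K·L = 0.5 × 2.42 = 1.210 m
Required I = P_cr·L_e²/(π²E) = 1.290×10^5 × 1.210² / (π² × 7.11×10^10) = 2.692×10^-7 m⁴
I_req = 2.692×10^5 mm⁴
Rectangle, weak axis: I_min = h·b³/12 with h = 104 mm fixed  ⇒  b = (12I/h)^(1/3) = 31.4 mm

b ≈ 31.4 mm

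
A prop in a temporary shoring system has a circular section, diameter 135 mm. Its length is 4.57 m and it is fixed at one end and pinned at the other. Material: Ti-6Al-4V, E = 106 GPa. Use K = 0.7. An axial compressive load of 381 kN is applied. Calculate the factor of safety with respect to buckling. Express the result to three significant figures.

I = πd⁴/64 = π×135⁴/64 = 1.630×10^7 mm⁴
I = 1.630×10^7 mm⁴ = 1.630×10^-5 m⁴
Effective length L_e = K·L = 0.7 × 4.57 = 3.199 m
P_cr = π²EI / L_e² = π² × 106×10⁹ × 1.630×10^-5 / 3.199² = 1.667×10^6 N
Factor of safety n = P_cr / P = 1666.8 / 381 = 4.37

n ≈ 4.37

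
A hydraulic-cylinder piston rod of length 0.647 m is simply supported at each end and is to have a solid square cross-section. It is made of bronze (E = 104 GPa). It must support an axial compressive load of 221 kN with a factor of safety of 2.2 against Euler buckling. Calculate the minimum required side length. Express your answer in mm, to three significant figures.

a ≈ 39.3 mm

Required P_cr = n·P = 2.2 × 221 = 486.2 kN
L_e = K·L = 1 × 0.647 = 0.6470 m
Required I = P_cr·L_e²/(π²E) = 4.862×10^5 × 0.6470² / (π² × 1.04×10^11) = 1.983×10^-7 m⁴
I_req = 1.983×10^5 mm⁴
Solid square: I = a⁴/12  ⇒  a = (12I)^(1/4) = (12×1.983×10^5)^(1/4) = 39.3 mm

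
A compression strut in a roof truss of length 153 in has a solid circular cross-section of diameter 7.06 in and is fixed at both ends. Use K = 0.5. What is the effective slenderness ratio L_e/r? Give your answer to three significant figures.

I = πd⁴/64 = π×7.06⁴/64 = 122.0 in⁴
A = 39.15 in²;  r_min = √(I/A) = √(122.0/39.15) = 1.765 in
L_e = K·L = 0.5 × 153 = 76.50 in
λ = L_e / r_min = 76.500 / 1.765 = 43.3

λ ≈ 43.3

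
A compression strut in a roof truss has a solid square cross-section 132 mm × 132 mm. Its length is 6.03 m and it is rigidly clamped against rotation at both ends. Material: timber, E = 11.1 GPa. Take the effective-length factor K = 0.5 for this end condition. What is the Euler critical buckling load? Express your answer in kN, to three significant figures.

I = a⁴/12 = 132⁴/12 = 2.530×10^7 mm⁴
I = 2.530×10^7 mm⁴ = 2.530×10^-5 m⁴
Effective length L_e = K·L = 0.5 × 6.03 = 3.015 m
P_cr = π²EI / L_e² = π² × 11.1×10⁹ × 2.530×10^-5 / 3.015² = 3.049×10^5 N

P_cr ≈ 305 kN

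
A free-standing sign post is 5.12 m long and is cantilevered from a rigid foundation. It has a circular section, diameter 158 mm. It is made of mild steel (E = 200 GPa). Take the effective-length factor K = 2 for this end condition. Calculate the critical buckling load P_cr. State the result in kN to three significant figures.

I = πd⁴/64 = π×158⁴/64 = 3.059×10^7 mm⁴
I = 3.059×10^7 mm⁴ = 3.059×10^-5 m⁴
Effective length L_e = K·L = 2 × 5.12 = 10.24 m
P_cr = π²EI / L_e² = π² × 200×10⁹ × 3.059×10^-5 / 10.24² = 5.759×10^5 N

P_cr ≈ 576 kN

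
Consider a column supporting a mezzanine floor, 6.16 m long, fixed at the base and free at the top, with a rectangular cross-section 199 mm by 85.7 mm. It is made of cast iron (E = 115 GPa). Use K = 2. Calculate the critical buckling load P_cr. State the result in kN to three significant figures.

P_cr ≈ 78.1 kN

Buckling occurs about the weak axis: I_min = h·b³/12 with b = 85.7 mm (the shorter side).
I_min = 199×85.7³/12 = 1.044×10^7 mm⁴
I = 1.044×10^7 mm⁴ = 1.044×10^-5 m⁴
Effective length L_e = K·L = 2 × 6.16 = 12.32 m
P_cr = π²EI / L_e² = π² × 115×10⁹ × 1.044×10^-5 / 12.32² = 7.805×10^4 N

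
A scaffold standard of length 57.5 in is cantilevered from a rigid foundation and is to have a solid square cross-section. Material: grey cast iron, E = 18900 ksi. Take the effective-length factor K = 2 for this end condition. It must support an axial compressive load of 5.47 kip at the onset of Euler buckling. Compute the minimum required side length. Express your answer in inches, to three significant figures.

L_e = K·L = 2 × 57.5 = 115.0 in
Required I = P_cr·L_e²/(π²E) = 5.470×10^3 × 115.0² / (π² × 1.89×10^7) = 0.3878 in⁴
Solid square: I = a⁴/12  ⇒  a = (12I)^(1/4) = (12×0.3878)^(1/4) = 1.47 in

a ≈ 1.47 in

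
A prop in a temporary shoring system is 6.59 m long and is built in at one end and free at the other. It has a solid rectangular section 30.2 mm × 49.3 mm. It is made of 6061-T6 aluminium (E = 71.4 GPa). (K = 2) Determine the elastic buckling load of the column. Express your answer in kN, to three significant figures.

P_cr ≈ 0.459 kN

Buckling occurs about the weak axis: I_min = h·b³/12 with b = 30.2 mm (the shorter side).
I_min = 49.3×30.2³/12 = 1.132×10^5 mm⁴
I = 1.132×10^5 mm⁴ = 1.132×10^-7 m⁴
Effective length L_e = K·L = 2 × 6.59 = 13.18 m
P_cr = π²EI / L_e² = π² × 71.4×10⁹ × 1.132×10^-7 / 13.18² = 459.0 N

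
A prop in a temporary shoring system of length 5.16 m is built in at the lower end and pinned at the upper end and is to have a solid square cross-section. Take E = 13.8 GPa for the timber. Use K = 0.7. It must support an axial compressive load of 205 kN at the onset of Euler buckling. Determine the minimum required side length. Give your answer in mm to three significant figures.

a ≈ 124 mm

L_e = K·L = 0.7 × 5.16 = 3.612 m
Required I = P_cr·L_e²/(π²E) = 2.050×10^5 × 3.612² / (π² × 1.38×10^10) = 1.964×10^-5 m⁴
I_req = 1.964×10^7 mm⁴
Solid square: I = a⁴/12  ⇒  a = (12I)^(1/4) = (12×1.964×10^7)^(1/4) = 124 mm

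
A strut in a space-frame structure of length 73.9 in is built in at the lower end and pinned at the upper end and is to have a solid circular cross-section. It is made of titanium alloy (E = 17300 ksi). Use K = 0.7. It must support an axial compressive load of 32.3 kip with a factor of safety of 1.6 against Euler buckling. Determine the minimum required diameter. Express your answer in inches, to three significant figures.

Required P_cr = n·P = 1.6 × 32.3 = 51.68 kip
L_e = K·L = 0.7 × 73.9 = 51.73 in
Required I = P_cr·L_e²/(π²E) = 5.168×10^4 × 51.73² / (π² × 1.73×10^7) = 0.8100 in⁴
Solid circle: I = πd⁴/64  ⇒  d = (64I/π)^(1/4) = (64×0.8100/π)^(1/4) = 2.02 in

d ≈ 2.02 in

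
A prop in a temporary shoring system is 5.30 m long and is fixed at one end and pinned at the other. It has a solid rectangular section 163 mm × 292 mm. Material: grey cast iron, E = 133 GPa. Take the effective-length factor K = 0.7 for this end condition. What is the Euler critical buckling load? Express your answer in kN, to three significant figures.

P_cr ≈ 10100 kN

Buckling occurs about the weak axis: I_min = h·b³/12 with b = 163 mm (the shorter side).
I_min = 292×163³/12 = 1.054×10^8 mm⁴
I = 1.054×10^8 mm⁴ = 1.054×10^-4 m⁴
Effective length L_e = K·L = 0.7 × 5.30 = 3.710 m
P_cr = π²EI / L_e² = π² × 133×10⁹ × 1.054×10^-4 / 3.710² = 1.005×10^7 N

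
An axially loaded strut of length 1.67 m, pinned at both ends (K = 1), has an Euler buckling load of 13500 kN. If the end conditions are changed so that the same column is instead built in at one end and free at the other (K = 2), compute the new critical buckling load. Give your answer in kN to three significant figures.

P_cr ≈ 3380 kN

P_cr ∝ 1/K², so P_cr,new = P_cr,old × (K_old/K_new)² = 13500 × (1/2)²
= 13500 × 0.2500 = 3380 kN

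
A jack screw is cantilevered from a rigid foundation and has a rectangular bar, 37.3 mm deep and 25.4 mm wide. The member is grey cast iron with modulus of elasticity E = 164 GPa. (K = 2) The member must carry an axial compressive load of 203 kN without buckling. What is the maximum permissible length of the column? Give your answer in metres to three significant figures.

Buckling occurs about the weak axis: I_min = h·b³/12 with b = 25.4 mm (the shorter side).
I_min = 37.3×25.4³/12 = 5.094×10^4 mm⁴
I = 5.094×10^-8 m⁴
At the buckling limit P_cr = P = 2.030×10^5 N
From P_cr = π²EI/(K·L)²:  L = (1/K)·√(π²EI/P_cr) = (1/2)·√(π²×1.64×10^11×5.094×10^-8/2.030×10^5)
L = 0.319 m

L_max ≈ 0.319 m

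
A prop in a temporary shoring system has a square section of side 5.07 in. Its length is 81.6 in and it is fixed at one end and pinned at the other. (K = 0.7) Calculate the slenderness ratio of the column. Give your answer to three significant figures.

λ ≈ 39.0

For a square r = a/√12 = 5.07/√12 = 1.464 in
L_e = K·L = 0.7 × 81.6 = 57.12 in
λ = L_e / r_min = 57.120 / 1.464 = 39.0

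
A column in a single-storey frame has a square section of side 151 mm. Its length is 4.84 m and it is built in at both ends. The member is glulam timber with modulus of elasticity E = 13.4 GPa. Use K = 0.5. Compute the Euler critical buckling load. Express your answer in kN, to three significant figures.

I = a⁴/12 = 151⁴/12 = 4.332×10^7 mm⁴
I = 4.332×10^7 mm⁴ = 4.332×10^-5 m⁴
Effective length L_e = K·L = 0.5 × 4.84 = 2.420 m
P_cr = π²EI / L_e² = π² × 13.4×10⁹ × 4.332×10^-5 / 2.420² = 9.784×10^5 N

P_cr ≈ 978 kN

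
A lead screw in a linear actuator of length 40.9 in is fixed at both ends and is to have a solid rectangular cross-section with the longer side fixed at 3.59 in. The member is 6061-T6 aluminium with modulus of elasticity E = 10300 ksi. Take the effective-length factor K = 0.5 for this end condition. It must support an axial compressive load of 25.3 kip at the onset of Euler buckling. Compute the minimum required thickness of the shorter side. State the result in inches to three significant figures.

b ≈ 0.703 in

L_e = K·L = 0.5 × 40.9 = 20.45 in
Required I = P_cr·L_e²/(π²E) = 2.530×10^4 × 20.45² / (π² × 1.03×10^7) = 0.1041 in⁴
Rectangle, weak axis: I_min = h·b³/12 with h = 3.59 in fixed  ⇒  b = (12I/h)^(1/3) = 0.703 in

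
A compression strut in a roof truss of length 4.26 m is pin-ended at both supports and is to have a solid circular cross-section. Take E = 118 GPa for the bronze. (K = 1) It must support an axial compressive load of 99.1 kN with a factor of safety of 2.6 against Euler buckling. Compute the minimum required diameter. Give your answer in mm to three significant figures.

Required P_cr = n·P = 2.6 × 99.1 = 257.7 kN
L_e = K·L = 1 × 4.26 = 4.260 m
Required I = P_cr·L_e²/(π²E) = 2.577×10^5 × 4.260² / (π² × 1.18×10^11) = 4.015×10^-6 m⁴
I_req = 4.015×10^6 mm⁴
Solid circle: I = πd⁴/64  ⇒  d = (64I/π)^(1/4) = (64×4.015×10^6/π)^(1/4) = 95.1 mm

d ≈ 95.1 mm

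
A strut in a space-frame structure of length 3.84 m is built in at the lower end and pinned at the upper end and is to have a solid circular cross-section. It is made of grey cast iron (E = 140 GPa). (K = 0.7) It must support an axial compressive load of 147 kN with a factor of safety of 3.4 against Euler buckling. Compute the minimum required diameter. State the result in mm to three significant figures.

d ≈ 85.4 mm

Required P_cr = n·P = 3.4 × 147 = 499.8 kN
L_e = K·L = 0.7 × 3.84 = 2.688 m
Required I = P_cr·L_e²/(π²E) = 4.998×10^5 × 2.688² / (π² × 1.40×10^11) = 2.614×10^-6 m⁴
I_req = 2.614×10^6 mm⁴
Solid circle: I = πd⁴/64  ⇒  d = (64I/π)^(1/4) = (64×2.614×10^6/π)^(1/4) = 85.4 mm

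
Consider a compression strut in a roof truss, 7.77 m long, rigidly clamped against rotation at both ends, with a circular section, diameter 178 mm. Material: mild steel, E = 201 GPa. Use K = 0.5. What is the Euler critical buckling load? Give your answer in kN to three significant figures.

I = πd⁴/64 = π×178⁴/64 = 4.928×10^7 mm⁴
I = 4.928×10^7 mm⁴ = 4.928×10^-5 m⁴
Effective length L_e = K·L = 0.5 × 7.77 = 3.885 m
P_cr = π²EI / L_e² = π² × 201×10⁹ × 4.928×10^-5 / 3.885² = 6.477×10^6 N

P_cr ≈ 6480 kN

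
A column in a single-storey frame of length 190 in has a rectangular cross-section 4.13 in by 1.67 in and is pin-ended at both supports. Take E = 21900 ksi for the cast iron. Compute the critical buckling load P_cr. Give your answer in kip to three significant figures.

Buckling occurs about the weak axis: I_min = h·b³/12 with b = 1.67 in (the shorter side).
I_min = 4.13×1.67³/12 = 1.603 in⁴
Effective length L_e = K·L = 1 × 190 = 190.0 in
P_cr = π²EI / L_e² = π² × 21900×10³ × 1.603 / 190.0² = 9.597×10^3 lb

P_cr ≈ 9.60 kip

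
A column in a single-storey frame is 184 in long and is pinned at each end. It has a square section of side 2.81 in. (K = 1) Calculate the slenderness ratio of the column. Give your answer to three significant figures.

λ ≈ 227

For a square r = a/√12 = 2.81/√12 = 0.8112 in
L_e = K·L = 1 × 184 = 184.0 in
λ = L_e / r_min = 184.00 / 0.8112 = 227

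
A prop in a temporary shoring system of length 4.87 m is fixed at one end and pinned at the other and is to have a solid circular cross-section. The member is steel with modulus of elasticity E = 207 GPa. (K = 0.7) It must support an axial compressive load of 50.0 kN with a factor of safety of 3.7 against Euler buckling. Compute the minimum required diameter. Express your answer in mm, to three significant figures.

d ≈ 68.0 mm

Required P_cr = n·P = 3.7 × 50.0 = 185.0 kN
L_e = K·L = 0.7 × 4.87 = 3.409 m
Required I = P_cr·L_e²/(π²E) = 1.850×10^5 × 3.409² / (π² × 2.07×10^11) = 1.052×10^-6 m⁴
I_req = 1.052×10^6 mm⁴
Solid circle: I = πd⁴/64  ⇒  d = (64I/π)^(1/4) = (64×1.052×10^6/π)^(1/4) = 68.0 mm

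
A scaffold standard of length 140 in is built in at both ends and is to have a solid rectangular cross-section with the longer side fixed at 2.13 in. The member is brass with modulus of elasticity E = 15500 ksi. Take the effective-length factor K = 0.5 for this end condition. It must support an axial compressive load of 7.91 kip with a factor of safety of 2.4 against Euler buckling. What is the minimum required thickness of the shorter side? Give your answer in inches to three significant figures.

Required P_cr = n·P = 2.4 × 7.91 = 18.98 kip
L_e = K·L = 0.5 × 140 = 70.00 in
Required I = P_cr·L_e²/(π²E) = 1.898×10^4 × 70.00² / (π² × 1.55×10^7) = 0.6081 in⁴
Rectangle, weak axis: I_min = h·b³/12 with h = 2.13 in fixed  ⇒  b = (12I/h)^(1/3) = 1.51 in

b ≈ 1.51 in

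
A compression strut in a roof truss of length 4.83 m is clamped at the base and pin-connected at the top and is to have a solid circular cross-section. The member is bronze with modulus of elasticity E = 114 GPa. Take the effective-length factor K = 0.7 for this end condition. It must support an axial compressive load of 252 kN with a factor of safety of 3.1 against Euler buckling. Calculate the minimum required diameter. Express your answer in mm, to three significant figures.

d ≈ 113 mm

Required P_cr = n·P = 3.1 × 252 = 781.2 kN
L_e = K·L = 0.7 × 4.83 = 3.381 m
Required I = P_cr·L_e²/(π²E) = 7.812×10^5 × 3.381² / (π² × 1.14×10^11) = 7.937×10^-6 m⁴
I_req = 7.937×10^6 mm⁴
Solid circle: I = πd⁴/64  ⇒  d = (64I/π)^(1/4) = (64×7.937×10^6/π)^(1/4) = 113 mm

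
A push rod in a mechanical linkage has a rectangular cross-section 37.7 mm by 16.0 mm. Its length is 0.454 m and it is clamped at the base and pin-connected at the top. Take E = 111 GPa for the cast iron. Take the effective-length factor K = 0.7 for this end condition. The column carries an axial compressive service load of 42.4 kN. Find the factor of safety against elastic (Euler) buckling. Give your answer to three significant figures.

Buckling occurs about the weak axis: I_min = h·b³/12 with b = 16.0 mm (the shorter side).
I_min = 37.7×16.0³/12 = 1.287×10^4 mm⁴
I = 1.287×10^4 mm⁴ = 1.287×10^-8 m⁴
Effective length L_e = K·L = 0.7 × 0.454 = 0.3178 m
P_cr = π²EI / L_e² = π² × 111×10⁹ × 1.287×10^-8 / 0.3178² = 1.396×10^5 N
Factor of safety n = P_cr / P = 139.58 / 42.4 = 3.29

n ≈ 3.29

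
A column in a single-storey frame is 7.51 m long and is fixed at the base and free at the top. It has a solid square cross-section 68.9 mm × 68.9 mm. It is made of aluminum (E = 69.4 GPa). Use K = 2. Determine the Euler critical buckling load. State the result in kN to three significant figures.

I = a⁴/12 = 68.9⁴/12 = 1.878×10^6 mm⁴
I = 1.878×10^6 mm⁴ = 1.878×10^-6 m⁴
Effective length L_e = K·L = 2 × 7.51 = 15.02 m
P_cr = π²EI / L_e² = π² × 69.4×10⁹ × 1.878×10^-6 / 15.02² = 5.702×10^3 N

P_cr ≈ 5.70 kN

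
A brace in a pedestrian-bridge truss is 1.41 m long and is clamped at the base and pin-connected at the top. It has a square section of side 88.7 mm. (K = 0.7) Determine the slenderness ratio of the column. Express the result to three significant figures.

λ ≈ 38.5

For a square r = a/√12 = 88.7/√12 = 25.61 mm
L_e = K·L = 0.7 × 1.41 m = 0.9870 m = 987.00 mm
λ = L_e / r_min = 987.00 / 25.61 = 38.5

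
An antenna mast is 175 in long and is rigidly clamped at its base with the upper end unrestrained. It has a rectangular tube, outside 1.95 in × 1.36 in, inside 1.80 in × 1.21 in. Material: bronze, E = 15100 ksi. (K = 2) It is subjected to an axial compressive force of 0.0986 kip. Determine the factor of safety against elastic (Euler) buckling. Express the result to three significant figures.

n ≈ 1.76

Weak-axis I_min = (h_o·b_o³ − h_i·b_i³)/12 with b_o = 1.36, b_i = 1.210 in (shorter outer/inner sides).
I_min = (1.95×1.36³ − 1.800×1.210³)/12 = 0.1430 in⁴
Effective length L_e = K·L = 2 × 175 = 350.0 in
P_cr = π²EI / L_e² = π² × 15100×10³ × 0.1430 / 350.0² = 174.0 lb
Factor of safety n = P_cr / P = 0.17400 / 0.0986 = 1.76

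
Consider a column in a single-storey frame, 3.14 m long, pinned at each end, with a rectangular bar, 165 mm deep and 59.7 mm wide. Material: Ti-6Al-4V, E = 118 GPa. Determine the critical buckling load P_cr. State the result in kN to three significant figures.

Buckling occurs about the weak axis: I_min = h·b³/12 with b = 59.7 mm (the shorter side).
I_min = 165×59.7³/12 = 2.926×10^6 mm⁴
I = 2.926×10^6 mm⁴ = 2.926×10^-6 m⁴
Effective length L_e = K·L = 1 × 3.14 = 3.140 m
P_cr = π²EI / L_e² = π² × 118×10⁹ × 2.926×10^-6 / 3.140² = 3.456×10^5 N

P_cr ≈ 346 kN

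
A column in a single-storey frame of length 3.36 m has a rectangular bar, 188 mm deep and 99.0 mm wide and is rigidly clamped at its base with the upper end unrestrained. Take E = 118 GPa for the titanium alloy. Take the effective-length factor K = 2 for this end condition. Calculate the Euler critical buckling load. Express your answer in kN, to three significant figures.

Buckling occurs about the weak axis: I_min = h·b³/12 with b = 99.0 mm (the shorter side).
I_min = 188×99.0³/12 = 1.520×10^7 mm⁴
I = 1.520×10^7 mm⁴ = 1.520×10^-5 m⁴
Effective length L_e = K·L = 2 × 3.36 = 6.720 m
P_cr = π²EI / L_e² = π² × 118×10⁹ × 1.520×10^-5 / 6.720² = 3.920×10^5 N

P_cr ≈ 392 kN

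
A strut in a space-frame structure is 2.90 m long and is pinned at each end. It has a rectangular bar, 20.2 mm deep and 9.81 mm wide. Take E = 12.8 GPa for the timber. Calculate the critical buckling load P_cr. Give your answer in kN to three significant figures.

P_cr ≈ 0.0239 kN

Buckling occurs about the weak axis: I_min = h·b³/12 with b = 9.81 mm (the shorter side).
I_min = 20.2×9.81³/12 = 1.589×10^3 mm⁴
I = 1.589×10^3 mm⁴ = 1.589×10^-9 m⁴
Effective length L_e = K·L = 1 × 2.90 = 2.900 m
P_cr = π²EI / L_e² = π² × 12.8×10⁹ × 1.589×10^-9 / 2.900² = 23.87 N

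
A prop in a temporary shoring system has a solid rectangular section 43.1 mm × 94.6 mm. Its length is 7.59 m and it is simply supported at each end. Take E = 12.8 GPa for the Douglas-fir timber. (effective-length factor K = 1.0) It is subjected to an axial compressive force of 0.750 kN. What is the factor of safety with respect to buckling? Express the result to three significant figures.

n ≈ 1.85

Buckling occurs about the weak axis: I_min = h·b³/12 with b = 43.1 mm (the shorter side).
I_min = 94.6×43.1³/12 = 6.312×10^5 mm⁴
I = 6.312×10^5 mm⁴ = 6.312×10^-7 m⁴
Effective length L_e = K·L = 1 × 7.59 = 7.590 m
P_cr = π²EI / L_e² = π² × 12.8×10⁹ × 6.312×10^-7 / 7.590² = 1.384×10^3 N
Factor of safety n = P_cr / P = 1.3841 / 0.750 = 1.85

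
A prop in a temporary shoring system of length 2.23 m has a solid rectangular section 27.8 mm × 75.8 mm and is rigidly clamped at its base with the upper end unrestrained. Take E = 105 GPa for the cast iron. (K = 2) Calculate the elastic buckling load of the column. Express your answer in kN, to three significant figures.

Buckling occurs about the weak axis: I_min = h·b³/12 with b = 27.8 mm (the shorter side).
I_min = 75.8×27.8³/12 = 1.357×10^5 mm⁴
I = 1.357×10^5 mm⁴ = 1.357×10^-7 m⁴
Effective length L_e = K·L = 2 × 2.23 = 4.460 m
P_cr = π²EI / L_e² = π² × 105×10⁹ × 1.357×10^-7 / 4.460² = 7.070×10^3 N

P_cr ≈ 7.07 kN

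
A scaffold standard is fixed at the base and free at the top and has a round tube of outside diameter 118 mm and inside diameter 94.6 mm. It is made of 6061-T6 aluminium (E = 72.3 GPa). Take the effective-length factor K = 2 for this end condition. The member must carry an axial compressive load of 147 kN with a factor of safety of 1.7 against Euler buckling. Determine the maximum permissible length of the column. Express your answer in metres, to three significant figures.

L_max ≈ 2.00 m

d_o = 118 mm, d_i = 94.6 mm
I = π(d_o⁴ − d_i⁴)/64 = π(118⁴ − 94.60⁴)/64 = 5.586×10^6 mm⁴
I = 5.586×10^-6 m⁴
Required critical load P_cr = n·P = 1.7 × 147 = 249.9 kN = 2.499×10^5 N
From P_cr = π²EI/(K·L)²:  L = (1/K)·√(π²EI/P_cr) = (1/2)·√(π²×7.23×10^10×5.586×10^-6/2.499×10^5)
L = 2.00 m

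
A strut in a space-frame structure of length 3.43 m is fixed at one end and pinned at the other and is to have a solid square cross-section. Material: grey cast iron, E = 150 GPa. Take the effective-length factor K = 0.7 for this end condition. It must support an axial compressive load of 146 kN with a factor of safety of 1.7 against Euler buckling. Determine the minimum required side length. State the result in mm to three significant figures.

a ≈ 58.4 mm

Required P_cr = n·P = 1.7 × 146 = 248.2 kN
L_e = K·L = 0.7 × 3.43 = 2.401 m
Required I = P_cr·L_e²/(π²E) = 2.482×10^5 × 2.401² / (π² × 1.50×10^11) = 9.665×10^-7 m⁴
I_req = 9.665×10^5 mm⁴
Solid square: I = a⁴/12  ⇒  a = (12I)^(1/4) = (12×9.665×10^5)^(1/4) = 58.4 mm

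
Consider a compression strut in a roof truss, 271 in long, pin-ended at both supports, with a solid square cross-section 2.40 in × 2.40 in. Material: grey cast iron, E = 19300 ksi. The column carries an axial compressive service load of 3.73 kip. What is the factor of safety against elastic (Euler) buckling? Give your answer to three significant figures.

I = a⁴/12 = 2.40⁴/12 = 2.765 in⁴
Effective length L_e = K·L = 1 × 271 = 271.0 in
P_cr = π²EI / L_e² = π² × 19300×10³ × 2.765 / 271.0² = 7.171×10^3 lb
Factor of safety n = P_cr / P = 7.1710 / 3.73 = 1.92

n ≈ 1.92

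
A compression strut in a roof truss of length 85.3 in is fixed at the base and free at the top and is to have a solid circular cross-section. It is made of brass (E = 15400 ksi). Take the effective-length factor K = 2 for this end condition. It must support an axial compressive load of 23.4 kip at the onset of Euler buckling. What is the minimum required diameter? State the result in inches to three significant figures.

d ≈ 3.09 in

L_e = K·L = 2 × 85.3 = 170.6 in
Required I = P_cr·L_e²/(π²E) = 2.340×10^4 × 170.6² / (π² × 1.54×10^7) = 4.481 in⁴
Solid circle: I = πd⁴/64  ⇒  d = (64I/π)^(1/4) = (64×4.481/π)^(1/4) = 3.09 in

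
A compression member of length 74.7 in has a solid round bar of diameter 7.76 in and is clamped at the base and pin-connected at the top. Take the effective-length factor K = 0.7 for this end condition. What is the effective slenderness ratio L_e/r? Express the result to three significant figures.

For a solid circle r = d/4 = 7.76/4 = 1.940 in
L_e = K·L = 0.7 × 74.7 = 52.29 in
λ = L_e / r_min = 52.290 / 1.940 = 27.0

λ ≈ 27.0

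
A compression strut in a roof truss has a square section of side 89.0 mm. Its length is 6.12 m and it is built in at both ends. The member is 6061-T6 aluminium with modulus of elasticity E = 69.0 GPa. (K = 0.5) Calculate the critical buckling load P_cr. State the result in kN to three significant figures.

I = a⁴/12 = 89.0⁴/12 = 5.229×10^6 mm⁴
I = 5.229×10^6 mm⁴ = 5.229×10^-6 m⁴
Effective length L_e = K·L = 0.5 × 6.12 = 3.060 m
P_cr = π²EI / L_e² = π² × 69.0×10⁹ × 5.229×10^-6 / 3.060² = 3.803×10^5 N

P_cr ≈ 380 kN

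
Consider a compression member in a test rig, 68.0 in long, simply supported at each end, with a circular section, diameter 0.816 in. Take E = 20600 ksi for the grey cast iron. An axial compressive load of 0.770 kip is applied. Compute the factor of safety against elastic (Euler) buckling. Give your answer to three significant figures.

I = πd⁴/64 = π×0.816⁴/64 = 2.176×10^-2 in⁴
Effective length L_e = K·L = 1 × 68.0 = 68.00 in
P_cr = π²EI / L_e² = π² × 20600×10³ × 2.176×10^-2 / 68.00² = 956.9 lb
Factor of safety n = P_cr / P = 0.95693 / 0.770 = 1.24

n ≈ 1.24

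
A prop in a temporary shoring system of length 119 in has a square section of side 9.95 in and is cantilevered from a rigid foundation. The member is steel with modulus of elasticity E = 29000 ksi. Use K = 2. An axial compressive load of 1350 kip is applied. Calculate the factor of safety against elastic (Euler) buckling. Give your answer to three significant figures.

n ≈ 3.06

I = a⁴/12 = 9.95⁴/12 = 816.8 in⁴
Effective length L_e = K·L = 2 × 119 = 238.0 in
P_cr = π²EI / L_e² = π² × 29000×10³ × 816.8 / 238.0² = 4.127×10^6 lb
Factor of safety n = P_cr / P = 4127.2 / 1350 = 3.06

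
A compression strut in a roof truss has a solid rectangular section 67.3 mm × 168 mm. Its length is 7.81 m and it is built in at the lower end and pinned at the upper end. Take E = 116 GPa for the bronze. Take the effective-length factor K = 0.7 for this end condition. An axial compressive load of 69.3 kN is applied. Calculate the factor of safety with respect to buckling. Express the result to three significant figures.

n ≈ 2.36

Buckling occurs about the weak axis: I_min = h·b³/12 with b = 67.3 mm (the shorter side).
I_min = 168×67.3³/12 = 4.267×10^6 mm⁴
I = 4.267×10^6 mm⁴ = 4.267×10^-6 m⁴
Effective length L_e = K·L = 0.7 × 7.81 = 5.467 m
P_cr = π²EI / L_e² = π² × 116×10⁹ × 4.267×10^-6 / 5.467² = 1.635×10^5 N
Factor of safety n = P_cr / P = 163.47 / 69.3 = 2.36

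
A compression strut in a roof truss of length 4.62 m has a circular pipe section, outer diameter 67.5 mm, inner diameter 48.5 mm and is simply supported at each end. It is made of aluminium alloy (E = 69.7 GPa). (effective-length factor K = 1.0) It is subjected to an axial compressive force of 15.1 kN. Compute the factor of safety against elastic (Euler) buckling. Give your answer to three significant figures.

d_o = 67.5 mm, d_i = 48.5 mm
I = π(d_o⁴ − d_i⁴)/64 = π(67.5⁴ − 48.50⁴)/64 = 7.474×10^5 mm⁴
I = 7.474×10^5 mm⁴ = 7.474×10^-7 m⁴
Effective length L_e = K·L = 1 × 4.62 = 4.620 m
P_cr = π²EI / L_e² = π² × 69.7×10⁹ × 7.474×10^-7 / 4.620² = 2.409×10^4 N
Factor of safety n = P_cr / P = 24.089 / 15.1 = 1.60

n ≈ 1.60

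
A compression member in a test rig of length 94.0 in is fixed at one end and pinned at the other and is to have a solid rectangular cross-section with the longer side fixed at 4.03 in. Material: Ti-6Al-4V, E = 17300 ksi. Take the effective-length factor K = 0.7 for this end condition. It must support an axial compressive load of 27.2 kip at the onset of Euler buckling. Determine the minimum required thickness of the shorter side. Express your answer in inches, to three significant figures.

b ≈ 1.27 in

L_e = K·L = 0.7 × 94.0 = 65.80 in
Required I = P_cr·L_e²/(π²E) = 2.720×10^4 × 65.80² / (π² × 1.73×10^7) = 0.6897 in⁴
Rectangle, weak axis: I_min = h·b³/12 with h = 4.03 in fixed  ⇒  b = (12I/h)^(1/3) = 1.27 in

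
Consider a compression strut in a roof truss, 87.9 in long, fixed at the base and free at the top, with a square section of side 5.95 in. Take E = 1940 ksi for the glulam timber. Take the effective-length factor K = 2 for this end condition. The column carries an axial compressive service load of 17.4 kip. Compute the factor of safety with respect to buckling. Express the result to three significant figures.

n ≈ 3.72

I = a⁴/12 = 5.95⁴/12 = 104.4 in⁴
Effective length L_e = K·L = 2 × 87.9 = 175.8 in
P_cr = π²EI / L_e² = π² × 1940×10³ × 104.4 / 175.8² = 6.471×10^4 lb
Factor of safety n = P_cr / P = 64.707 / 17.4 = 3.72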